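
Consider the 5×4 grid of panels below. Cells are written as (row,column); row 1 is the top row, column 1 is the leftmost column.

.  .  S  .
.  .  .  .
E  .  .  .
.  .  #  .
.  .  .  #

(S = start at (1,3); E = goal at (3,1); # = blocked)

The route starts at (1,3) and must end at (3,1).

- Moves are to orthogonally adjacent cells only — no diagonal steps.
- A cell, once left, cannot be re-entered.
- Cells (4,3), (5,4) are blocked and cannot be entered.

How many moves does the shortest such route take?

4

The Manhattan distance from (1,3) to (3,1) is |1−3| + |3−1| = 4, so at least 4 moves are needed.
A route of 4 moves achieves this: (1,3) → (2,3) → (3,3) → (3,2) → (3,1).
Since 4 matches the lower bound, it is optimal.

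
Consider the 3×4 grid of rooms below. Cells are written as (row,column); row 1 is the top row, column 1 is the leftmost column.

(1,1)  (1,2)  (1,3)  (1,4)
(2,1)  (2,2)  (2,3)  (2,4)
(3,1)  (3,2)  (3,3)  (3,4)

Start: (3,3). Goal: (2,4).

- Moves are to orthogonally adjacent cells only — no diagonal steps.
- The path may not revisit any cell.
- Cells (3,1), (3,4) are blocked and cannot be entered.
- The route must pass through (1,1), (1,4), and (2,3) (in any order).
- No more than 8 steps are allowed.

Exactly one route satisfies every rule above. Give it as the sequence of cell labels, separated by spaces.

(3,3) (2,3) (2,2) (2,1) (1,1) (1,2) (1,3) (1,4) (2,4)

Any route must reach (1,1), (1,4), and (2,3) and still end at (2,4) within 8 moves, so the order of the required stops is forced.
Route from (3,3): up 1 to (2,3), left 2 to (2,1), up 1 to (1,1), right 3 to (1,4), down 1 to (2,4) — 8 moves in all.
Check: all required cells visited; 8 ≤ 8 moves.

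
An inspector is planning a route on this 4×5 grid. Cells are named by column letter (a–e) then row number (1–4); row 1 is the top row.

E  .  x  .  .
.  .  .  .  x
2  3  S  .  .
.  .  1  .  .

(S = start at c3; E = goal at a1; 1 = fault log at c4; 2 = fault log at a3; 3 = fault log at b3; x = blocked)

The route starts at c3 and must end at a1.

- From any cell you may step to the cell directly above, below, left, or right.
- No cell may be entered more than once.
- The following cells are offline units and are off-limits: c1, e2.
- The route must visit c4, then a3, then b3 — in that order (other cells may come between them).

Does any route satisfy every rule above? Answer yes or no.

yes

One route that works: c3 → c4 → b4 → a4 → a3 → b3 → b2 → b1 → a1.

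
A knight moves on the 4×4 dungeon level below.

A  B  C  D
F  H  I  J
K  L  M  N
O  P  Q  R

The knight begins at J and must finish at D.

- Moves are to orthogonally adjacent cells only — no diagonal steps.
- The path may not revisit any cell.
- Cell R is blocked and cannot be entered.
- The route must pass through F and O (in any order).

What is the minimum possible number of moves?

Any route passes through F and O in some order between J and D. Summing Manhattan distances along each leg and taking the cheapest ordering (J → F → O → D) gives a lower bound of 3 + 2 + 6 = 11 moves.
A route of 11 moves achieves this: J → N → M → Q → P → O → K → F → A → B → C → D.
Since 11 matches the lower bound, it is optimal.

11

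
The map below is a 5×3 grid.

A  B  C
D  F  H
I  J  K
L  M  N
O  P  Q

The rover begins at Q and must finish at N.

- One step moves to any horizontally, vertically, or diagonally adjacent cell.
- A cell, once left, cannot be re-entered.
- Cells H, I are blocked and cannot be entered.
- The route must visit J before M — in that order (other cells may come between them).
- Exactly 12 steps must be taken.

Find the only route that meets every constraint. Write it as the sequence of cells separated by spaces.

Q P O L J D A B C F K M N

The waypoints must appear in the order J, M, with no cell reused.
Route from Q: left 2 to O, up 1 to L, up-right 1 to J, up-left 1 to D, up 1 to A, right 2 to C, down-left 1 to F, down-right 1 to K, down-left 1 to M, right 1 to N — 12 moves in all.
Check: order respected (J at step 4, M at step 11); 12 moves as required.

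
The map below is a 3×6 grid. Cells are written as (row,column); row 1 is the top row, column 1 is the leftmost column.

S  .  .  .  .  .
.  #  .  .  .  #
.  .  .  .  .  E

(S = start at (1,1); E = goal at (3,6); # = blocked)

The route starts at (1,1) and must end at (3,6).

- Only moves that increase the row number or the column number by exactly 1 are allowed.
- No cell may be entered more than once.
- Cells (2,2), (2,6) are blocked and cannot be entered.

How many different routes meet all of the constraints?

7

A right/down-only route from (1,1) to (3,6) makes exactly 2 down-moves and 5 right-moves in some order.
With no other constraints that would be C(7,2) = 21 routes.
Subtract routes through each blocked cell (inclusion–exclusion for overlaps): − through (2,2): 10 − through (2,6): 6 + through (2,2)&(2,6): 2 → 7.
That gives 7 routes.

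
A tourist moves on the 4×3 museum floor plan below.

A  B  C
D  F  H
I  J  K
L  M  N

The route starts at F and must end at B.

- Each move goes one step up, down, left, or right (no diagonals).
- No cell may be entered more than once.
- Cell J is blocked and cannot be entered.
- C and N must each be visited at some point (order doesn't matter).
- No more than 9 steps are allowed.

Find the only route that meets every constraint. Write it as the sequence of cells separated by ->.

F -> D -> I -> L -> M -> N -> K -> H -> C -> B

Any route must reach C and N and still end at B within 9 moves, so the order of the required stops is forced.
Route from F: left to D, 2× down (reaching L), 2× right (reaching N), 3× up (reaching C), left to B — 9 moves in all.
Check: all required cells visited; 9 ≤ 9 moves.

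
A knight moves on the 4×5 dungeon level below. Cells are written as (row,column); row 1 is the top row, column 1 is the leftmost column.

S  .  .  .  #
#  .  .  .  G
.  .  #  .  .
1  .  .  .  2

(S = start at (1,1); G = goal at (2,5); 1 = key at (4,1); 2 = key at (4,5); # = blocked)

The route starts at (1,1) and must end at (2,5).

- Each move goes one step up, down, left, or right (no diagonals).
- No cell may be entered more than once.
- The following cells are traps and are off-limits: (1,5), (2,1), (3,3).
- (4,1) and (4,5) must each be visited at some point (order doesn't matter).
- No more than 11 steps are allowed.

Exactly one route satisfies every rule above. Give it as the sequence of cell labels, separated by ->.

(1,1) -> (1,2) -> (2,2) -> (3,2) -> (3,1) -> (4,1) -> (4,2) -> (4,3) -> (4,4) -> (4,5) -> (3,5) -> (2,5)

The 11-move cap with required stops at (4,1), (4,5) leaves no slack for detours.
Route from (1,1): right to (1,2), 2× down (reaching (3,2)), left to (3,1), down to (4,1), 4× right (reaching (4,5)), 2× up (reaching (2,5)) — 11 moves in all.
Check: all required cells visited; 11 ≤ 11 moves.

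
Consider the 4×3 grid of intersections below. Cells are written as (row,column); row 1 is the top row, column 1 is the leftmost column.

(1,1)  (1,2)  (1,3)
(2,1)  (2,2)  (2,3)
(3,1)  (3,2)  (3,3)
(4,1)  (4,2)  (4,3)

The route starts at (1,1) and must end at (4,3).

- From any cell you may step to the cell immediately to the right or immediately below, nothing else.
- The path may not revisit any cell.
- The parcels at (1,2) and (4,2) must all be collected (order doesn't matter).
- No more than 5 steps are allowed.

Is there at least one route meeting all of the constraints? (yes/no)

One route that works: (1,1) → (1,2) → (2,2) → (3,2) → (4,2) → (4,3).

yes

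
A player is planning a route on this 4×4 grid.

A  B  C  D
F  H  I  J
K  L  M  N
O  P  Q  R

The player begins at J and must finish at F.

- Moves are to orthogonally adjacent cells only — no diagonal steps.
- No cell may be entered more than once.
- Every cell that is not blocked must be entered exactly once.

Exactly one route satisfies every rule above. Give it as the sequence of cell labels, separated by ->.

Need to visit all 16 open cells exactly once, starting at J and ending at F.
Cell R has only two open neighbours (N and Q), so the path must pass straight through it: one of those is the cell it's entered from and the other is where it exits.
Route from J: up 1 to D, left 1 to C, down 2 to M, right 1 to N, down 1 to R, left 3 to O, up 1 to K, right 1 to L, up 2 to B, left 1 to A, down 1 to F — 15 moves in all.
Check: all 16 open cells covered.

J -> D -> C -> I -> M -> N -> R -> Q -> P -> O -> K -> L -> H -> B -> A -> F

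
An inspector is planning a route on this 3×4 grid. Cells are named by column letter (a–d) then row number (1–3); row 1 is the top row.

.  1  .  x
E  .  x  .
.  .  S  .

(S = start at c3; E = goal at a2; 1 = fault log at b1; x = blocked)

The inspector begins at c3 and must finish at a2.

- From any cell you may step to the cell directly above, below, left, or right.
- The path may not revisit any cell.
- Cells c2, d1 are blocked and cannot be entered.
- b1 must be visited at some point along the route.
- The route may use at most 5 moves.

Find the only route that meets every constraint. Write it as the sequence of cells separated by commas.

c3, b3, b2, b1, a1, a2

The 5-move cap with required stops at b1 leaves no slack for detours.
Route from c3: left 1 to b3, up 2 to b1, left 1 to a1, down 1 to a2 — 5 moves in all.
Check: all required cells visited; 5 ≤ 5 moves.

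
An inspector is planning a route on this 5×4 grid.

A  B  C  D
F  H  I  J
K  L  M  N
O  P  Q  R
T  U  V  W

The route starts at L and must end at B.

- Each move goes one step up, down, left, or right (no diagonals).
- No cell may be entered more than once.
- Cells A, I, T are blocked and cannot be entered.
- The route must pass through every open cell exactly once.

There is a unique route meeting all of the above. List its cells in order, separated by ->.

Need to visit all 17 open cells exactly once, starting at L and ending at B.
Cell W has only two open neighbours (R and V), so the path must pass straight through it: one of those is the cell it's entered from and the other is where it exits.
Route from L: up 1 to H, left 1 to F, down 2 to O, right 1 to P, down 1 to U, right 2 to W, up 1 to R, left 1 to Q, up 1 to M, right 1 to N, up 2 to D, left 2 to B — 16 moves in all.
Check: all 17 open cells covered.

L -> H -> F -> K -> O -> P -> U -> V -> W -> R -> Q -> M -> N -> J -> D -> C -> B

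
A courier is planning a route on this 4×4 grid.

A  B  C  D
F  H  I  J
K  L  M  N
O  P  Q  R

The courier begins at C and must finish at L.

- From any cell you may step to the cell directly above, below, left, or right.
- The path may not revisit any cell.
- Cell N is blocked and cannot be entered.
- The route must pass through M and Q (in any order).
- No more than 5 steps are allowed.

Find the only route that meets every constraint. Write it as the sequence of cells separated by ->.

The 5-move cap with required stops at M, Q leaves no slack for detours.
Route from C: down 3 to Q, left 1 to P, up 1 to L — 5 moves in all.
Check: all required cells visited; 5 ≤ 5 moves.

C -> I -> M -> Q -> P -> L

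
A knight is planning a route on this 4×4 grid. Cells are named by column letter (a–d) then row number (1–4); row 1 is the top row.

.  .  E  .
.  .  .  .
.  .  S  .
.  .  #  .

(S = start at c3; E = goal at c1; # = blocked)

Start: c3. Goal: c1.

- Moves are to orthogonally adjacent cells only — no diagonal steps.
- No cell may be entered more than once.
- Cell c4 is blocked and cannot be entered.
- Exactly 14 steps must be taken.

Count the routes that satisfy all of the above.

0

Need simple routes of exactly 14 moves from c3 to c1 (Manhattan distance 2, so 6 moves are spent on a detour and 6 undoing it).
No route satisfies every constraint, so the count is 0.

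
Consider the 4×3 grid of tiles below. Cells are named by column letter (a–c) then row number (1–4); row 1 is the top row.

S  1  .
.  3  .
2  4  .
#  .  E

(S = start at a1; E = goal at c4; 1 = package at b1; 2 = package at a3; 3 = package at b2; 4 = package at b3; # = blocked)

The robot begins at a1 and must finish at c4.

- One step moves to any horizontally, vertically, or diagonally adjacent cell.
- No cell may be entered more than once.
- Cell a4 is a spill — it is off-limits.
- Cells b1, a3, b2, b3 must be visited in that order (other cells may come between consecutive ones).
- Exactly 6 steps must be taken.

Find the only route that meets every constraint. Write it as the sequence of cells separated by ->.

a1 -> b1 -> a2 -> a3 -> b2 -> b3 -> c4

The waypoints must appear in the order b1, a3, b2, b3, with no cell reused.
Route from a1: right 1 to b1, down-left 1 to a2, down 1 to a3, up-right 1 to b2, down 1 to b3, down-right 1 to c4 — 6 moves in all.
Check: order respected (1 at step 1, 2 at step 3, 3 at step 4, 4 at step 5); 6 moves as required.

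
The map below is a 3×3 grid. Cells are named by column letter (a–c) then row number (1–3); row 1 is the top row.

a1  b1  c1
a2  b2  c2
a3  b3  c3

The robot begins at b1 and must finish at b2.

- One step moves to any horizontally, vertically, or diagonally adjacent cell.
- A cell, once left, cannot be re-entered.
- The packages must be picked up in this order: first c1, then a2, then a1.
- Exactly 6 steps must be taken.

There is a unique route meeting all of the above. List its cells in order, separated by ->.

The waypoints must appear in the order c1, a2, a1, with no cell reused.
Route from b1: right 1 to c1, down 1 to c2, down-left 1 to b3, up-left 1 to a2, up 1 to a1, down-right 1 to b2 — 6 moves in all.
Check: order respected (c1 at step 1, a2 at step 4, a1 at step 5); 6 moves as required.

b1 -> c1 -> c2 -> b3 -> a2 -> a1 -> b2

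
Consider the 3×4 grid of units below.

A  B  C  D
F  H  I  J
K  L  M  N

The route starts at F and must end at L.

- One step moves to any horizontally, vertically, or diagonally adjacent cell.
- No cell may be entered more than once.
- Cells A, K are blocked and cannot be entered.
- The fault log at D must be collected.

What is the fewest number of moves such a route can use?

Any route passes through D somewhere between F and L. Summing Chebyshev distances along the two legs (F → D → L) gives a lower bound of 3 + 2 = 5 moves.
A route of 5 moves achieves this: F → B → C → D → I → L.
Since 5 matches the lower bound, it is optimal.

5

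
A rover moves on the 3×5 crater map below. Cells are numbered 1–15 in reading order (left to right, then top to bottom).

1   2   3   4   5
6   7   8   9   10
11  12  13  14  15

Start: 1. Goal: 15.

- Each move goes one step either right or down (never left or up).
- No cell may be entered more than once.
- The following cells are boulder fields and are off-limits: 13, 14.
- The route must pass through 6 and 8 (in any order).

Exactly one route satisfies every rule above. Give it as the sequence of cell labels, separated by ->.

Moves only go right or down, so the column and row indices never decrease.
Route from 1: down 1 to 6, right 4 to 10, down 1 to 15 — 6 moves in all.
Check: all required cells visited.

1 -> 6 -> 7 -> 8 -> 9 -> 10 -> 15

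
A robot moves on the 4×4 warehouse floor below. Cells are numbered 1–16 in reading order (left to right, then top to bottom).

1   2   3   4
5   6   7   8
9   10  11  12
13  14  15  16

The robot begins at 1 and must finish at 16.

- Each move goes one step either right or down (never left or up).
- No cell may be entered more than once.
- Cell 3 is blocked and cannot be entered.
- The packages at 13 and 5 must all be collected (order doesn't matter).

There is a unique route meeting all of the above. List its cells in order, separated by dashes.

Moves only go right or down, so the column and row indices never decrease.
Route from 1: 3× down (reaching 13), 3× right (reaching 16) — 6 moves in all.
Check: all required cells visited.

1 - 5 - 9 - 13 - 14 - 15 - 16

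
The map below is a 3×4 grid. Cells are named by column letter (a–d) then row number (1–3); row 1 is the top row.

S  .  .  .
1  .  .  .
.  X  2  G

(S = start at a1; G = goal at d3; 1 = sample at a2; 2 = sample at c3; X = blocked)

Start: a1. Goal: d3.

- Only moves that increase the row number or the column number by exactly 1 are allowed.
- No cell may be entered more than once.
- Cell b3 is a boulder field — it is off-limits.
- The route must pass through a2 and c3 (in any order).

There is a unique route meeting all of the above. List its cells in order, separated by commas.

a1, a2, b2, c2, c3, d3

Moves only go right or down, so the column and row indices never decrease.
Route from a1: down 1 to a2, right 2 to c2, down 1 to c3, right 1 to d3 — 5 moves in all.
Check: all required cells visited.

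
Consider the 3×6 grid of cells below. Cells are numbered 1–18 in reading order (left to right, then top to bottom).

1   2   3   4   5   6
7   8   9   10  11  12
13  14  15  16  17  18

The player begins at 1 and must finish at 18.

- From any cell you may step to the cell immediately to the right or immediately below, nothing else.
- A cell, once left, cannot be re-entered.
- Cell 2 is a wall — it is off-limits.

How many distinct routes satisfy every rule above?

A right/down-only route from 1 to 18 makes exactly 2 down-moves and 5 right-moves in some order.
With no other constraints that would be C(7,2) = 21 routes.
Subtract routes through each blocked cell (inclusion–exclusion for overlaps): − through 2: 15 → 6.
That gives 6 routes.

6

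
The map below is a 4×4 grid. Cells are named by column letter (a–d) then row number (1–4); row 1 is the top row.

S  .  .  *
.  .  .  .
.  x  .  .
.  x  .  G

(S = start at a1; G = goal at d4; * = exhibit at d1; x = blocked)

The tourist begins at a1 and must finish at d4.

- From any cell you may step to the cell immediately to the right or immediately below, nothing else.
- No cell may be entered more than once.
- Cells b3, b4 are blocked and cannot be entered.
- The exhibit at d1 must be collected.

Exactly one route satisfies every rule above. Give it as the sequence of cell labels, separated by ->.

Moves only go right or down, so the column and row indices never decrease.
Route from a1: 3× right (reaching d1), 3× down (reaching d4) — 6 moves in all.
Check: all required cells visited.

a1 -> b1 -> c1 -> d1 -> d2 -> d3 -> d4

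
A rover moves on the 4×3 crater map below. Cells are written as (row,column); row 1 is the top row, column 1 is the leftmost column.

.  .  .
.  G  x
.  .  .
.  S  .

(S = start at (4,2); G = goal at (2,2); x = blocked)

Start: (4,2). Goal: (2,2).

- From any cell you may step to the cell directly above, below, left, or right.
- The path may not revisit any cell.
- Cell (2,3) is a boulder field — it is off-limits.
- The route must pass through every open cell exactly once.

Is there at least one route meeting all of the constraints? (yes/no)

no

Cell (1,3) has only one open neighbour but is neither the start nor the goal, so a Hamiltonian route would have to both enter and leave it through the same neighbour — impossible without revisiting.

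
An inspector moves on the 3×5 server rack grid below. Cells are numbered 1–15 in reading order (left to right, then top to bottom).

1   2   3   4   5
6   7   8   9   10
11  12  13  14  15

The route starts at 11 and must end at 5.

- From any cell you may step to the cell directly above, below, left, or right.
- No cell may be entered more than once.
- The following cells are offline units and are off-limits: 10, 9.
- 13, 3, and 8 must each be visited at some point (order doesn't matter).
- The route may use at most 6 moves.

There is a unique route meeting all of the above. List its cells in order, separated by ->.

Any route must reach 13, 3, and 8 and still end at 5 within 6 moves, so the order of the required stops is forced.
Route from 11: 2× right (reaching 13), 2× up (reaching 3), 2× right (reaching 5) — 6 moves in all.
Check: all required cells visited; 6 ≤ 6 moves.

11 -> 12 -> 13 -> 8 -> 3 -> 4 -> 5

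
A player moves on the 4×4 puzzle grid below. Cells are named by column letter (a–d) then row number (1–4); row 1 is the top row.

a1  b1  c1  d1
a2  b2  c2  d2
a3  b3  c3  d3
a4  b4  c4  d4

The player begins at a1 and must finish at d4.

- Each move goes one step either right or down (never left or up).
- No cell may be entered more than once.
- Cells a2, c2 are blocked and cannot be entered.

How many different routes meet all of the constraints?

A right/down-only route from a1 to d4 makes exactly 3 down-moves and 3 right-moves in some order.
With no other constraints that would be C(6,3) = 20 routes.
Subtract routes through each blocked cell (inclusion–exclusion for overlaps): − through a2: 10 − through c2: 9 + through a2&c2: 3 → 4.
That gives 4 routes.

4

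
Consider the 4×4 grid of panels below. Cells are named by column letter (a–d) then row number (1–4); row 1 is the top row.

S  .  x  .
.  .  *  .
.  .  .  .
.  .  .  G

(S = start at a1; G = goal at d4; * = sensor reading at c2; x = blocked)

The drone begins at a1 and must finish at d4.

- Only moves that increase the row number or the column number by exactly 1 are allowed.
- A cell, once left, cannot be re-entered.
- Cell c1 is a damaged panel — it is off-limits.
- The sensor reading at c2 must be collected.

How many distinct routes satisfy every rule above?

A right/down-only route from a1 to d4 makes exactly 3 down-moves and 3 right-moves in some order.
With no other constraints that would be C(6,3) = 20 routes.
Split at c2 and multiply the segment counts (each segment already excludes blocked cells): a1→c2: 2; c2→d4: 3; product = 6.
That gives 6 routes.

6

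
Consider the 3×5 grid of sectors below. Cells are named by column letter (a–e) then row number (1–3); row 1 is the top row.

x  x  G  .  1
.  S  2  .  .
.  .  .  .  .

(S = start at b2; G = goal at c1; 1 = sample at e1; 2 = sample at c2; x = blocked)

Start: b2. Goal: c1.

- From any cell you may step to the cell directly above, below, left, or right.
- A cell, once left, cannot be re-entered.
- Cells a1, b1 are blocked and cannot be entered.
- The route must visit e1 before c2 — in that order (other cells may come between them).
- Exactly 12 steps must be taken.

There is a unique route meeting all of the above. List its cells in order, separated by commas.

b2, a2, a3, b3, c3, d3, e3, e2, e1, d1, d2, c2, c1

The waypoints must appear in the order e1, c2, with no cell reused.
Route from b2: left 1 to a2, down 1 to a3, right 4 to e3, up 2 to e1, left 1 to d1, down 1 to d2, left 1 to c2, up 1 to c1 — 12 moves in all.
Check: order respected (1 at step 8, 2 at step 11); 12 moves as required.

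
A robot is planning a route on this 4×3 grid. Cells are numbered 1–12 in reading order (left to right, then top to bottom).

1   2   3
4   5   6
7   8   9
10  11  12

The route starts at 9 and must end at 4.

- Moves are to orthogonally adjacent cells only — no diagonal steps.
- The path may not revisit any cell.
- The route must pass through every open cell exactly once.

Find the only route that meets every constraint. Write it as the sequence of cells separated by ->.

Need to visit all 12 open cells exactly once, starting at 9 and ending at 4.
Cell 1 has only two open neighbours (4 and 2), so the path must pass straight through it: one of those is the cell it's entered from and the other is where it exits.
Route from 9: down to 12, 2× left (reaching 10), up to 7, right to 8, up to 5, right to 6, up to 3, 2× left (reaching 1), down to 4 — 11 moves in all.
Check: all 12 open cells covered.

9 -> 12 -> 11 -> 10 -> 7 -> 8 -> 5 -> 6 -> 3 -> 2 -> 1 -> 4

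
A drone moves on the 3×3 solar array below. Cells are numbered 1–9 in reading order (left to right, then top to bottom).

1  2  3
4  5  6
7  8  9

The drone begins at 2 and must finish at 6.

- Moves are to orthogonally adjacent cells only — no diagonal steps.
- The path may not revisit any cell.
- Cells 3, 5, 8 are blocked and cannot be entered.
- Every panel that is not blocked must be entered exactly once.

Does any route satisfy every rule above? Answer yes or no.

no

Cell 7 has only one open neighbour but is neither the start nor the goal, so a Hamiltonian route would have to both enter and leave it through the same neighbour — impossible without revisiting.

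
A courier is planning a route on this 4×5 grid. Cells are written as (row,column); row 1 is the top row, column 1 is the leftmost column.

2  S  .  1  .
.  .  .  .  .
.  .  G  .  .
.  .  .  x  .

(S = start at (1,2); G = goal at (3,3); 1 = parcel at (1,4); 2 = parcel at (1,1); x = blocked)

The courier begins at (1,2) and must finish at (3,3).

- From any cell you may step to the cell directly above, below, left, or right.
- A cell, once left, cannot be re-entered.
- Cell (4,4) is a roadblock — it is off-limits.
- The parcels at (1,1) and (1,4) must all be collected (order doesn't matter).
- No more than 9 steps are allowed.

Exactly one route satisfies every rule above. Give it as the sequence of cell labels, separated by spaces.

Any route must reach (1,1) and (1,4) and still end at (3,3) within 9 moves, so the order of the required stops is forced.
Route from (1,2): left 1 to (1,1), down 1 to (2,1), right 2 to (2,3), up 1 to (1,3), right 1 to (1,4), down 2 to (3,4), left 1 to (3,3) — 9 moves in all.
Check: all required cells visited; 9 ≤ 9 moves.

(1,2) (1,1) (2,1) (2,2) (2,3) (1,3) (1,4) (2,4) (3,4) (3,3)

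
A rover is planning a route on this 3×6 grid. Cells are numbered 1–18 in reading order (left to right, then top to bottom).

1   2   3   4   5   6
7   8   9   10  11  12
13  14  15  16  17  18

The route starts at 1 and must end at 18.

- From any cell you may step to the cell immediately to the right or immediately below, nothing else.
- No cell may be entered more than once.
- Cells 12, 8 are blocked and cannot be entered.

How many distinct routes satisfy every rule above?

A right/down-only route from 1 to 18 makes exactly 2 down-moves and 5 right-moves in some order.
With no other constraints that would be C(7,2) = 21 routes.
Subtract routes through each blocked cell (inclusion–exclusion for overlaps): − through 8: 10 − through 12: 6 + through 8&12: 2 → 7.
That gives 7 routes.

7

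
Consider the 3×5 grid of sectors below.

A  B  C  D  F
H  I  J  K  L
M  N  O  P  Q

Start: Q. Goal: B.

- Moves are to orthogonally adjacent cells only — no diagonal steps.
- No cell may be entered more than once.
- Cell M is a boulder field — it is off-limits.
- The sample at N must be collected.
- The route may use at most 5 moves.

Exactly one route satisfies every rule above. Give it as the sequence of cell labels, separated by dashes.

The 5-move cap with required stops at N leaves no slack for detours.
Route from Q: 3× left (reaching N), 2× up (reaching B) — 5 moves in all.
Check: all required cells visited; 5 ≤ 5 moves.

Q - P - O - N - I - B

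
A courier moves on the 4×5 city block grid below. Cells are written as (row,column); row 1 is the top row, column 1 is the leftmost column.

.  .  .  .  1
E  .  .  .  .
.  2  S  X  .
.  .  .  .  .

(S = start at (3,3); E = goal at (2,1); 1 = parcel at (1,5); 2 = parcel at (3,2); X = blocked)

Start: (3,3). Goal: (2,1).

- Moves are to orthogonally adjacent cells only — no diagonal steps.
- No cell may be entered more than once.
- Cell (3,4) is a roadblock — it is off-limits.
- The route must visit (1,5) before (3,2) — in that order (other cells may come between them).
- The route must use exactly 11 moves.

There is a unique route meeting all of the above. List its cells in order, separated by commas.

The waypoints must appear in the order (1,5), (3,2), with no cell reused.
Route from (3,3): up 1 to (2,3), right 2 to (2,5), up 1 to (1,5), left 3 to (1,2), down 2 to (3,2), left 1 to (3,1), up 1 to (2,1) — 11 moves in all.
Check: order respected (1 at step 4, 2 at step 9); 11 moves as required.

(3,3), (2,3), (2,4), (2,5), (1,5), (1,4), (1,3), (1,2), (2,2), (3,2), (3,1), (2,1)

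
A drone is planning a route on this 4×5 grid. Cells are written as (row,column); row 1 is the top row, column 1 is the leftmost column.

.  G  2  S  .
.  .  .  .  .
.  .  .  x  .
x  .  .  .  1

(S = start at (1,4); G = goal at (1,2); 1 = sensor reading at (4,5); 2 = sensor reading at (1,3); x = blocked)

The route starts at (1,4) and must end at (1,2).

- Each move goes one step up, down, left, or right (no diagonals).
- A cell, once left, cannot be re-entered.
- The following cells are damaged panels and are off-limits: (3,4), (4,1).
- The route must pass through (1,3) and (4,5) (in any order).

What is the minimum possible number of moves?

Any route passes through (1,3) and (4,5) in some order between (1,4) and (1,2). Summing Manhattan distances along each leg and taking the cheapest ordering ((1,4) → (4,5) → (1,3) → (1,2)) gives a lower bound of 4 + 5 + 1 = 10 moves.
A route of 10 moves achieves this: (1,4) → (2,4) → (2,5) → (3,5) → (4,5) → (4,4) → (4,3) → (3,3) → (2,3) → (1,3) → (1,2).
Since 10 matches the lower bound, it is optimal.

10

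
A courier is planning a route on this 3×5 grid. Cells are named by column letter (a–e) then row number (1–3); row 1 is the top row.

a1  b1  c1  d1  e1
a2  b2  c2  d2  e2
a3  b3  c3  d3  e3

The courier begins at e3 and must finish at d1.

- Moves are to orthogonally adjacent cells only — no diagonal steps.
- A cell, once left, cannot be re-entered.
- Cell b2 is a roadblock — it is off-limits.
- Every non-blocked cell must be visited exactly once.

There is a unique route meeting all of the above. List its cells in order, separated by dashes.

Need to visit all 14 open cells exactly once, starting at e3 and ending at d1.
Cell b3 has only two open neighbours (a3 and c3), so the path must pass straight through it: one of those is the cell it's entered from and the other is where it exits.
Route from e3: 4× left (reaching a3), 2× up (reaching a1), 2× right (reaching c1), down to c2, 2× right (reaching e2), up to e1, left to d1 — 13 moves in all.
Check: all 14 open cells covered.

e3 - d3 - c3 - b3 - a3 - a2 - a1 - b1 - c1 - c2 - d2 - e2 - e1 - d1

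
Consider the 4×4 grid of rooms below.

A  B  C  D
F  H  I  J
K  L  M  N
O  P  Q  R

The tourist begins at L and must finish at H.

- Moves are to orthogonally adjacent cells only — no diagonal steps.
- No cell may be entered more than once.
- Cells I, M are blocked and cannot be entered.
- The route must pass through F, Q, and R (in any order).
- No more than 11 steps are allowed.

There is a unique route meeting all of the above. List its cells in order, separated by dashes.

L - P - Q - R - N - J - D - C - B - A - F - H

The 11-move cap with required stops at F, Q, R leaves no slack for detours.
Route from L: down to P, 2× right (reaching R), 3× up (reaching D), 3× left (reaching A), down to F, right to H — 11 moves in all.
Check: all required cells visited; 11 ≤ 11 moves.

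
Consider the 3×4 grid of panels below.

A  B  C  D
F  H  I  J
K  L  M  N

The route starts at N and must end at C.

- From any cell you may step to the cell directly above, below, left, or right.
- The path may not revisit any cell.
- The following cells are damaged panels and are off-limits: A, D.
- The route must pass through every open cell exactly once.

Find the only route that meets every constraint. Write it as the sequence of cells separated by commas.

N, J, I, M, L, K, F, H, B, C

Need to visit all 10 open cells exactly once, starting at N and ending at C.
Cell F has only two open neighbours (K and H), so the path must pass straight through it: one of those is the cell it's entered from and the other is where it exits.
Route from N: up 1 to J, left 1 to I, down 1 to M, left 2 to K, up 1 to F, right 1 to H, up 1 to B, right 1 to C — 9 moves in all.
Check: all 10 open cells covered.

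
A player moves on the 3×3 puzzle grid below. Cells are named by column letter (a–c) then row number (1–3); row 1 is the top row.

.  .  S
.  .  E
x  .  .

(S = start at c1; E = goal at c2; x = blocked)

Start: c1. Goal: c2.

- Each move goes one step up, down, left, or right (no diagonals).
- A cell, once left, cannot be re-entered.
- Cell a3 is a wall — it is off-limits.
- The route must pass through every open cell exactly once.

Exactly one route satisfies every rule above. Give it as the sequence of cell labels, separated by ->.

c1 -> b1 -> a1 -> a2 -> b2 -> b3 -> c3 -> c2

Need to visit all 8 open cells exactly once, starting at c1 and ending at c2.
Route from c1: 2× left (reaching a1), down to a2, right to b2, down to b3, right to c3, up to c2 — 7 moves in all.
Check: all 8 open cells covered.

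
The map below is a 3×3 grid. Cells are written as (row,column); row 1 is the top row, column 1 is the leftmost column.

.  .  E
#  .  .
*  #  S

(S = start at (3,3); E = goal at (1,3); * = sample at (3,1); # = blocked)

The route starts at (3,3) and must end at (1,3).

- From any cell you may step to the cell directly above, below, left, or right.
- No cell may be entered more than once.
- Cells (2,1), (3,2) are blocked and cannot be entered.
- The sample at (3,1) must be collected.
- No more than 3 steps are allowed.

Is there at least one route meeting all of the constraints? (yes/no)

The blocked cells wall (3,1) off from (3,3) completely — no sequence of moves reaches it at all, so no route can satisfy the rules.

no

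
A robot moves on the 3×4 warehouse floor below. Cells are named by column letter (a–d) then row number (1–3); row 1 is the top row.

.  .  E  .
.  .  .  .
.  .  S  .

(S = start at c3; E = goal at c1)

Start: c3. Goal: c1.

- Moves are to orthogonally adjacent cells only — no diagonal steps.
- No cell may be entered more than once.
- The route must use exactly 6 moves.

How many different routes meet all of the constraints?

Need simple routes of exactly 6 moves from c3 to c1 (Manhattan distance 2, so 2 moves are spent on a detour and 2 undoing it).
Enumerating: c3 c2 b2 a2 a1 b1 c1 | c3 b3 b2 a2 a1 b1 c1 | c3 b3 b2 c2 d2 d1 c1 | c3 b3 a3 a2 a1 b1 c1 | c3 b3 a3 a2 b2 b1 c1 | c3 b3 a3 a2 b2 c2 c1 | c3 d3 d2 c2 b2 b1 c1.
That gives 7 routes.

7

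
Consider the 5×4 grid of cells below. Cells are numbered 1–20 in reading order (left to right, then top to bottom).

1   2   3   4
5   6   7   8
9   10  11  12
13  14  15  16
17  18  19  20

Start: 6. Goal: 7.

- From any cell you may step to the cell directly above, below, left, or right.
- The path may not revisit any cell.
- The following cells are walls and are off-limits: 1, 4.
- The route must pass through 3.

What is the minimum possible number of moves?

3

Any route passes through 3 somewhere between 6 and 7. Summing Manhattan distances along the two legs (6 → 3 → 7) gives a lower bound of 2 + 1 = 3 moves.
A route of 3 moves achieves this: 6 → 2 → 3 → 7.
Since 3 matches the lower bound, it is optimal.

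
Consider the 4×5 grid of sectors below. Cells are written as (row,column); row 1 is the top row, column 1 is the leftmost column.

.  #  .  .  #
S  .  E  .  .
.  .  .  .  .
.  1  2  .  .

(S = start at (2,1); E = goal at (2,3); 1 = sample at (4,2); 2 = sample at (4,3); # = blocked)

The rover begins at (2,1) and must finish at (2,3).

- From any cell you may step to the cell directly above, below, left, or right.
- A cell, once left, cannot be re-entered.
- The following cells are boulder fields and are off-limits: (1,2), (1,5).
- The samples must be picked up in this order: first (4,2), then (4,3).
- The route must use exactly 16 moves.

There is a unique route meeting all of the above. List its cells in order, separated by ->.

The waypoints must appear in the order (4,2), (4,3), with no cell reused.
Route from (2,1): right 1 to (2,2), down 1 to (3,2), left 1 to (3,1), down 1 to (4,1), right 2 to (4,3), up 1 to (3,3), right 1 to (3,4), down 1 to (4,4), right 1 to (4,5), up 2 to (2,5), left 1 to (2,4), up 1 to (1,4), left 1 to (1,3), down 1 to (2,3) — 16 moves in all.
Check: order respected (1 at step 5, 2 at step 6); 16 moves as required.

(2,1) -> (2,2) -> (3,2) -> (3,1) -> (4,1) -> (4,2) -> (4,3) -> (3,3) -> (3,4) -> (4,4) -> (4,5) -> (3,5) -> (2,5) -> (2,4) -> (1,4) -> (1,3) -> (2,3)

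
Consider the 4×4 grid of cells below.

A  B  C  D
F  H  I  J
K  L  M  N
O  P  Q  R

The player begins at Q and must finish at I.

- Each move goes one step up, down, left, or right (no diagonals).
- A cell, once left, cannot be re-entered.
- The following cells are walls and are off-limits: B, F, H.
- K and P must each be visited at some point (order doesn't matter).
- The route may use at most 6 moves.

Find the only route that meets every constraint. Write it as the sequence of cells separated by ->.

The 6-move cap with required stops at K, P leaves no slack for detours.
Route from Q: 2× left (reaching O), up to K, 2× right (reaching M), up to I — 6 moves in all.
Check: all required cells visited; 6 ≤ 6 moves.

Q -> P -> O -> K -> L -> M -> I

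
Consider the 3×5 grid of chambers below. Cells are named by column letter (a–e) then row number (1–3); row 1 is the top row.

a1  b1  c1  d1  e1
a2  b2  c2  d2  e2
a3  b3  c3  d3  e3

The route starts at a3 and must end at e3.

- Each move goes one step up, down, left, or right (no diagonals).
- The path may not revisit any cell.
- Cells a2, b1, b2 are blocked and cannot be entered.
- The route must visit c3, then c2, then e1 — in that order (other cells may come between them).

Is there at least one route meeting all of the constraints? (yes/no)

yes

One route that works: a3 → b3 → c3 → c2 → c1 → d1 → e1 → e2 → e3.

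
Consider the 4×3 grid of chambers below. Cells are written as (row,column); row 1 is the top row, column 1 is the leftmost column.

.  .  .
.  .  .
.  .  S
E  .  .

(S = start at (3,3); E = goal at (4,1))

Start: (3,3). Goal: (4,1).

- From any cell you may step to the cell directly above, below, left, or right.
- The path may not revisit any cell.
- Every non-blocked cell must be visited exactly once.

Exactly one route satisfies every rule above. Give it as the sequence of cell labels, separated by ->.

(3,3) -> (4,3) -> (4,2) -> (3,2) -> (2,2) -> (2,3) -> (1,3) -> (1,2) -> (1,1) -> (2,1) -> (3,1) -> (4,1)

Need to visit all 12 open cells exactly once, starting at (3,3) and ending at (4,1).
Cell (1,1) has only two open neighbours ((2,1) and (1,2)), so the path must pass straight through it: one of those is the cell it's entered from and the other is where it exits.
Route from (3,3): down to (4,3), left to (4,2), 2× up (reaching (2,2)), right to (2,3), up to (1,3), 2× left (reaching (1,1)), 3× down (reaching (4,1)) — 11 moves in all.
Check: all 12 open cells covered.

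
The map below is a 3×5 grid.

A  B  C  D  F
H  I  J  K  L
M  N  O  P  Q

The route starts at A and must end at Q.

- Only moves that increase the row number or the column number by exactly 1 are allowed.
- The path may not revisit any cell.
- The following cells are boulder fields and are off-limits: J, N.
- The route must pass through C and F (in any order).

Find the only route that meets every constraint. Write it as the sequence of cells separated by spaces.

Moves only go right or down, so the column and row indices never decrease.
Route from A: right 4 to F, down 2 to Q — 6 moves in all.
Check: all required cells visited.

A B C D F L Q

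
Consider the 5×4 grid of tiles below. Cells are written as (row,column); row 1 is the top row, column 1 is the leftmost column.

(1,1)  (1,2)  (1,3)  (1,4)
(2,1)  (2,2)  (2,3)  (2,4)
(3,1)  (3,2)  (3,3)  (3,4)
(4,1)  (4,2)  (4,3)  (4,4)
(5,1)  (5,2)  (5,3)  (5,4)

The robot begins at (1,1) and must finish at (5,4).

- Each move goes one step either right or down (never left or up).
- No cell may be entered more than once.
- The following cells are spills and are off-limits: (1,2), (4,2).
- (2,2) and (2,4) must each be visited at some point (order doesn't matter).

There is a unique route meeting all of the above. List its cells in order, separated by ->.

Moves only go right or down, so the column and row indices never decrease.
Route from (1,1): down to (2,1), 3× right (reaching (2,4)), 3× down (reaching (5,4)) — 7 moves in all.
Check: all required cells visited.

(1,1) -> (2,1) -> (2,2) -> (2,3) -> (2,4) -> (3,4) -> (4,4) -> (5,4)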